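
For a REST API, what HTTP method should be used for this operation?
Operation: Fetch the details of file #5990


GET = read, POST = create, PUT = update/replace, DELETE = remove
This operation is a read.
GET


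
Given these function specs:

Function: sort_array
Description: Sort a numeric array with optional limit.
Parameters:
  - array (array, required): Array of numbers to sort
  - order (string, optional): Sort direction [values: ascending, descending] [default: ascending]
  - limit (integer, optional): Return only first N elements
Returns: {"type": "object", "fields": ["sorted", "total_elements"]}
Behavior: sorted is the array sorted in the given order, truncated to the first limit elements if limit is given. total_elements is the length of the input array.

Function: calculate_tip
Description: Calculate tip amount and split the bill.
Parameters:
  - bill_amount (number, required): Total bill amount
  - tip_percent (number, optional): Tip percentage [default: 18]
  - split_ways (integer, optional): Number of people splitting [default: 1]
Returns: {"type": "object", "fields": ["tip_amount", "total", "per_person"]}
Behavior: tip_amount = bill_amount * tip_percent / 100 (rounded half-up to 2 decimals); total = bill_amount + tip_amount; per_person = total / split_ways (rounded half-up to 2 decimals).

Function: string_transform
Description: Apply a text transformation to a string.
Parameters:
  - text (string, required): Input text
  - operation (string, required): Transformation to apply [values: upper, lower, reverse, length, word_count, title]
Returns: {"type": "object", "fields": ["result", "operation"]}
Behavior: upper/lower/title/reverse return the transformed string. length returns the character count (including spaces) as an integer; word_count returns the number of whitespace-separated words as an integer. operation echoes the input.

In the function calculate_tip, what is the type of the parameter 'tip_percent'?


The calculate_tip spec declares:
  - tip_percent (number, optional): Tip percentage [default: 18]
Type:
number


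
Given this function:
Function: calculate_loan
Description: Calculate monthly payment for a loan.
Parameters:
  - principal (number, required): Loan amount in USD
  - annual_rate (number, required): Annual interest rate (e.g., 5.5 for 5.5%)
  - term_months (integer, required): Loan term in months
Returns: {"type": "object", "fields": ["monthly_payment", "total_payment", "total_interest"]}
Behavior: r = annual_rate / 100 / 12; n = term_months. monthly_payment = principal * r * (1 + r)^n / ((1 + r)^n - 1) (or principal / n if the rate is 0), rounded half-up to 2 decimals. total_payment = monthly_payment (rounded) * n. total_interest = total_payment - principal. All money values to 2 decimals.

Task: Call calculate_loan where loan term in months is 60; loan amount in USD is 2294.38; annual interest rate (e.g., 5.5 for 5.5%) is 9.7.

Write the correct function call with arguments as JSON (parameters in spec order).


Mapping each described value to its parameter name:
  'Loan term in months' -> term_months = 60
  'Loan amount in USD' -> principal = 2294.38
  'Annual interest rate (e.g., 5.5 for 5.5%)' -> annual_rate = 9.7
calculate_loan({"principal": 2294.38, "annual_rate": 9.7, "term_months": 60})


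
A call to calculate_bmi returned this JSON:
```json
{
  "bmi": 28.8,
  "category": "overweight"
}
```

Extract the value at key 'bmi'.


28.8


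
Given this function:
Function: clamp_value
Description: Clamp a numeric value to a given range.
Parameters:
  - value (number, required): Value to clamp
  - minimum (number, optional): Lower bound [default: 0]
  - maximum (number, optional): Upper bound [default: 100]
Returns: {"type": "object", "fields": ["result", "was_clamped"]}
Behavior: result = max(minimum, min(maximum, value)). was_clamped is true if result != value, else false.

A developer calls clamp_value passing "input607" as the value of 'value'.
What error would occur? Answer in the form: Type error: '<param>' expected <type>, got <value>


Spec: 'value' is declared as number; "input607" is a string.
Type error: 'value' expected number, got "input607"


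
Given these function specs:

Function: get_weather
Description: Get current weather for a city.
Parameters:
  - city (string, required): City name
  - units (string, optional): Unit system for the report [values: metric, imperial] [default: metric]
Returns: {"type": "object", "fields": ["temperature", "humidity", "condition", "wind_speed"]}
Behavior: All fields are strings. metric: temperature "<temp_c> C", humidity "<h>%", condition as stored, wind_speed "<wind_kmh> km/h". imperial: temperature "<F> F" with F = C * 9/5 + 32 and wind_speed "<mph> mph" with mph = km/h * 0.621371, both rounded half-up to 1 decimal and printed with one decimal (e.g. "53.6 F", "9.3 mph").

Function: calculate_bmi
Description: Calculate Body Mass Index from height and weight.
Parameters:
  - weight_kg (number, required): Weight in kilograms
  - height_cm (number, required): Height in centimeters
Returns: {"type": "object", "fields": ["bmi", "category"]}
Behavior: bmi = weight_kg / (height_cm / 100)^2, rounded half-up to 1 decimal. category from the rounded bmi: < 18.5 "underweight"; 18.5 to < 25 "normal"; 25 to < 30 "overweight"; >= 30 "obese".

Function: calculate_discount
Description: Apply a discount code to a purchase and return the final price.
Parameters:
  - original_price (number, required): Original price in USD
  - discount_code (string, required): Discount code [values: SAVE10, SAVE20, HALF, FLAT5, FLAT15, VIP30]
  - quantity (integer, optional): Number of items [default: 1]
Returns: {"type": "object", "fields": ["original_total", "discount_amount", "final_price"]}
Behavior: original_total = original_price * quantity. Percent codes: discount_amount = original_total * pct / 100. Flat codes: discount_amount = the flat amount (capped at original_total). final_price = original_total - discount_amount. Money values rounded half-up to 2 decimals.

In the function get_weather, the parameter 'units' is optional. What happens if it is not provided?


The get_weather spec declares:
  - units (string, optional): Unit system for the report [values: metric, imperial] [default: metric]
It defaults to metric


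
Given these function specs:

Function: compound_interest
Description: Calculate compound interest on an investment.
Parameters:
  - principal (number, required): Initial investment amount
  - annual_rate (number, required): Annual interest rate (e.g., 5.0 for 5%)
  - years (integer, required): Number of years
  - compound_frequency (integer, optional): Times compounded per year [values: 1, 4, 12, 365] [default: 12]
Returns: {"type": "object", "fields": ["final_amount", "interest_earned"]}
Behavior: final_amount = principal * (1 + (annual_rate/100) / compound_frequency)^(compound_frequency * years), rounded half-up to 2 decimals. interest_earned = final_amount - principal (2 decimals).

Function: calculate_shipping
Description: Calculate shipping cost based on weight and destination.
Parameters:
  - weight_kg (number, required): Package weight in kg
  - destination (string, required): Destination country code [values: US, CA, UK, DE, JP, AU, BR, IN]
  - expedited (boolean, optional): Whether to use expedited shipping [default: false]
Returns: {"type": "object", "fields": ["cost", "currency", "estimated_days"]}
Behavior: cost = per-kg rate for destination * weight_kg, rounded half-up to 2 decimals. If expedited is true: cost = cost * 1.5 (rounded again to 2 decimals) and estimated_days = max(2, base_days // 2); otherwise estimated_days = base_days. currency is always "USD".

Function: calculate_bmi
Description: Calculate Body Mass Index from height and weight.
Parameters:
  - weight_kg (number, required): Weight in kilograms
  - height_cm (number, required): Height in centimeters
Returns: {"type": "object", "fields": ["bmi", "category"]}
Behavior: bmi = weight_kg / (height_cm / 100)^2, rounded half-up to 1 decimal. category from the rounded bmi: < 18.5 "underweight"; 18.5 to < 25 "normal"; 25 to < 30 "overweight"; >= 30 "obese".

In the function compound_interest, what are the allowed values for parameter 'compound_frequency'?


The compound_interest spec declares:
  - compound_frequency (integer, optional): Times compounded per year [values: 1, 4, 12, 365] [default: 12]
Allowed values:
1, 4, 12, 365


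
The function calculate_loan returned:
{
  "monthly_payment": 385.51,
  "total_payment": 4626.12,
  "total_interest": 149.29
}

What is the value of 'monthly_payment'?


385.51


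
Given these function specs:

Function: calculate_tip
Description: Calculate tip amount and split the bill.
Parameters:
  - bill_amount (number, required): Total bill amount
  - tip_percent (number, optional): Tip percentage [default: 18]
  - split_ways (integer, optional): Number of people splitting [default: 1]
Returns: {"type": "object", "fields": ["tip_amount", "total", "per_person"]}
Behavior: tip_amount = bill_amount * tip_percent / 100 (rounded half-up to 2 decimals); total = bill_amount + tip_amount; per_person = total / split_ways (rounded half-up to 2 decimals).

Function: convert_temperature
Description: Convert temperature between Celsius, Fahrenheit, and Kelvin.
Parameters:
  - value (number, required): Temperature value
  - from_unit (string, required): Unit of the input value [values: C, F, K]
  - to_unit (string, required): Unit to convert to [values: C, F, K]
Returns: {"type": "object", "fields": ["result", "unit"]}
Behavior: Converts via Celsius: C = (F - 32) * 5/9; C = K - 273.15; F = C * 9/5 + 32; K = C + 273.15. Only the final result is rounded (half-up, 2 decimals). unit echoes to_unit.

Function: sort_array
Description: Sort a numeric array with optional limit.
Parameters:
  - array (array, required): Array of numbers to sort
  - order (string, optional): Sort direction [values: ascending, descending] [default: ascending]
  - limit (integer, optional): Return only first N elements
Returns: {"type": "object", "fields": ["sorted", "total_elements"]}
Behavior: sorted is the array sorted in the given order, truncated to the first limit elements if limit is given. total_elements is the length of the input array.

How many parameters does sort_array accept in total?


Parameters of sort_array: array (required), order (optional), limit (optional)
Total:
3


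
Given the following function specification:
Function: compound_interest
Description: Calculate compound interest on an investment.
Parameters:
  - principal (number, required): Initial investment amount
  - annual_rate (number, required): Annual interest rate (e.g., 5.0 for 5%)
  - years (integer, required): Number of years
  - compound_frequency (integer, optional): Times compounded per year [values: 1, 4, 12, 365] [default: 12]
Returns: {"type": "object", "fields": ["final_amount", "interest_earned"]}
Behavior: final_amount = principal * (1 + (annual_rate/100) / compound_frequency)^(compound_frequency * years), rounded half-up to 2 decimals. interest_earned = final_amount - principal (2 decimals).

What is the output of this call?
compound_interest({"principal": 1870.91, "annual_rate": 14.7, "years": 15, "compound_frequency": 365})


rate per period = 14.7/100/365 = 0.000402739726 (keep full precision); periods = 365 * 15 = 5475
(1 + 0.000402739726)^5475 = 9.06622616
final_amount = 1870.91 * 9.06622616 = 16962.093193 -> 16962.09
interest_earned = 16962.09 - 1870.91 = 15091.18
Output:
{"final_amount": 16962.09, "interest_earned": 15091.18}


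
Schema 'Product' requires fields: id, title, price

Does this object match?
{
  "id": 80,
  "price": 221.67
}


Checking required fields...
Missing: title
Invalid - missing required field 'title'


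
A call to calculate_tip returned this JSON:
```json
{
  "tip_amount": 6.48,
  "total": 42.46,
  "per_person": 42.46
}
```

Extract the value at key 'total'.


42.46


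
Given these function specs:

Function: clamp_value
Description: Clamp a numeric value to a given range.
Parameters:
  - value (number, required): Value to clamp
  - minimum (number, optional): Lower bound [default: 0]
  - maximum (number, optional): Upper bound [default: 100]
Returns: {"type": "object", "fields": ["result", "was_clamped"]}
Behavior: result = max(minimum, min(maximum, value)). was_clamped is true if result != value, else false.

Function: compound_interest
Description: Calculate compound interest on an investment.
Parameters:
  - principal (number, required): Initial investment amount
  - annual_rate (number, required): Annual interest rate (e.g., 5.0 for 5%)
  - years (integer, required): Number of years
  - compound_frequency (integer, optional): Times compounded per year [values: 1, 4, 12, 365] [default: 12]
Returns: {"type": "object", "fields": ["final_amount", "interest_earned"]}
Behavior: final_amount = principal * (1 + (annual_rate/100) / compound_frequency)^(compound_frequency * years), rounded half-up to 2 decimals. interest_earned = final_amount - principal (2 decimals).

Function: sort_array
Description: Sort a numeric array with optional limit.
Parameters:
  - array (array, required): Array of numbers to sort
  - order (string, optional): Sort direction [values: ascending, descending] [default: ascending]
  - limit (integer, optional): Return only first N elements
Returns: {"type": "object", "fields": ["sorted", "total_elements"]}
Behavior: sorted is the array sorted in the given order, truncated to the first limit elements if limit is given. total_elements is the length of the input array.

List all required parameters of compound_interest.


Parameters of compound_interest and their required/optional flag:
  principal: required
  annual_rate: required
  years: required
  compound_frequency: optional
annual_rate, principal, years


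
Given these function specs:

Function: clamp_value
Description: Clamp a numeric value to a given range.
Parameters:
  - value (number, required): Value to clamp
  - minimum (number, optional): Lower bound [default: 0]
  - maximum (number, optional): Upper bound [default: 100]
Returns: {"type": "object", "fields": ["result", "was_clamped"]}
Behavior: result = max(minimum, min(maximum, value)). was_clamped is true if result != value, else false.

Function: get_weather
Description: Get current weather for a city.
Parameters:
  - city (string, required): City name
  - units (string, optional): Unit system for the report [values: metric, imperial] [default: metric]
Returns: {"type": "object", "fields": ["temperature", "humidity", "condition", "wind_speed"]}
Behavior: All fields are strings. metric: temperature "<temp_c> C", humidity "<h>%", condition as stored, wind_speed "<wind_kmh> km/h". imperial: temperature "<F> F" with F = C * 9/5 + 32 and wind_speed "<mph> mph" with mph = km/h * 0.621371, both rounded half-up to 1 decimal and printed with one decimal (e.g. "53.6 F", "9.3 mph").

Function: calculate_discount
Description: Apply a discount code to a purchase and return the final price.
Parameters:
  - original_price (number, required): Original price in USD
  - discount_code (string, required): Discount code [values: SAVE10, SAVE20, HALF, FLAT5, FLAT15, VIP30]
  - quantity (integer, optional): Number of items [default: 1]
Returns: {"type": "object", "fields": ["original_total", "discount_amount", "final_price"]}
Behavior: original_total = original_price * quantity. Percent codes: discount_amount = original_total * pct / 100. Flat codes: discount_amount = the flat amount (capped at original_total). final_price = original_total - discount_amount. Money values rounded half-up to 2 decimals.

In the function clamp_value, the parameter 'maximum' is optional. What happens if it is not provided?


The clamp_value spec declares:
  - maximum (number, optional): Upper bound [default: 100]
It defaults to 100


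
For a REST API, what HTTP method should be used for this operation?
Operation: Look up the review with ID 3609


GET = read, POST = create, PUT = update/replace, DELETE = remove
This operation is a read.
GET


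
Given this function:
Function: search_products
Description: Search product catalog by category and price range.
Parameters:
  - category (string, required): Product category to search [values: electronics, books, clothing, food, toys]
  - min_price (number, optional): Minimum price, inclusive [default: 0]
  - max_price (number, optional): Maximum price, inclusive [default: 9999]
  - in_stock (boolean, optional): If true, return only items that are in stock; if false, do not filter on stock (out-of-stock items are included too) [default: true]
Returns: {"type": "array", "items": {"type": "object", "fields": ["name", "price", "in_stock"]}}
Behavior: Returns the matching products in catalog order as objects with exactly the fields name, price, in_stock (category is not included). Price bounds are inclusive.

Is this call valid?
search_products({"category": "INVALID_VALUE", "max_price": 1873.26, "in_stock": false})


Checking parameter values...
Parameter 'category' has value 'INVALID_VALUE' not in allowed: electronics, books, clothing, food, toys
Invalid - 'category' must be one of electronics, books, clothing, food, toys


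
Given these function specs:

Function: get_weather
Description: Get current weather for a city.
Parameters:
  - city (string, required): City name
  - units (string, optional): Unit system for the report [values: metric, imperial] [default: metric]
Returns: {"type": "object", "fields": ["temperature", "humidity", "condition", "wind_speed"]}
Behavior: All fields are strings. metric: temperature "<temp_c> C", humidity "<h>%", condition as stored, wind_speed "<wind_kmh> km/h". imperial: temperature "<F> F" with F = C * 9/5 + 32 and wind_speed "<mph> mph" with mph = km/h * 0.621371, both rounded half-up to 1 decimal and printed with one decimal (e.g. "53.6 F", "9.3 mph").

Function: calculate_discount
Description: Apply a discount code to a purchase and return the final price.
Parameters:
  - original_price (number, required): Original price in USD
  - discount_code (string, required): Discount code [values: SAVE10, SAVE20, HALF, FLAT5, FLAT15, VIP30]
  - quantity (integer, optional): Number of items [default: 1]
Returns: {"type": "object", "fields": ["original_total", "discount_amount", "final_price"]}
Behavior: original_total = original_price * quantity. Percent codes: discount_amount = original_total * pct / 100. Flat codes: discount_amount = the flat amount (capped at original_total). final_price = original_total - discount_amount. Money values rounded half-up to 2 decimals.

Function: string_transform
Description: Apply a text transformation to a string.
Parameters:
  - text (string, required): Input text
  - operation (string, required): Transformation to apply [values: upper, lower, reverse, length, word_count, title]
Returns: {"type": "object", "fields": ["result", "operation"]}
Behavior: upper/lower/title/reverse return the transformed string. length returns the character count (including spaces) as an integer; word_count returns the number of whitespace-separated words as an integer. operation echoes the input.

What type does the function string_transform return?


The string_transform spec declares Returns: {"type": "object", "fields": ["result", "operation"]}
Type:
object


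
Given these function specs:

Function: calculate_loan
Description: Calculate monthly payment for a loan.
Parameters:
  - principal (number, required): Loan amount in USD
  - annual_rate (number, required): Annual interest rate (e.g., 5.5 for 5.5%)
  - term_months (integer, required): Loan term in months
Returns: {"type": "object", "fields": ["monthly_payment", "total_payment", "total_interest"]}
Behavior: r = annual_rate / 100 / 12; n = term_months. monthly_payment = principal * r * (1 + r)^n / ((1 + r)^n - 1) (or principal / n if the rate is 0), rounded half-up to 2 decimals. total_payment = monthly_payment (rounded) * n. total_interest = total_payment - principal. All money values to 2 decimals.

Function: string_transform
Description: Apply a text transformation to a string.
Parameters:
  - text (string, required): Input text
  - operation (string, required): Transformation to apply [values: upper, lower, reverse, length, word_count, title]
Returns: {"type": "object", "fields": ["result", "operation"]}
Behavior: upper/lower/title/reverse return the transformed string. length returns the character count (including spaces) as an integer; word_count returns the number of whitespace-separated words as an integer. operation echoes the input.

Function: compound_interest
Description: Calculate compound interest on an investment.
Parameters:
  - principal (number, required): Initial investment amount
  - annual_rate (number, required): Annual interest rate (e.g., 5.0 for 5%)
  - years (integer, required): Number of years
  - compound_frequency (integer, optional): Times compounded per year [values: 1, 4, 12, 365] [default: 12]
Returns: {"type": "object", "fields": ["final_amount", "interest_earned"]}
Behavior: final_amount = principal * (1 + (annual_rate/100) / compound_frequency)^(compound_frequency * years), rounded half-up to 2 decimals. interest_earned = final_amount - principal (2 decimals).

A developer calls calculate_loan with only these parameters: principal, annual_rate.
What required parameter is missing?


Required parameters: principal, annual_rate, term_months
Provided: principal, annual_rate
Missing: term_months
term_months


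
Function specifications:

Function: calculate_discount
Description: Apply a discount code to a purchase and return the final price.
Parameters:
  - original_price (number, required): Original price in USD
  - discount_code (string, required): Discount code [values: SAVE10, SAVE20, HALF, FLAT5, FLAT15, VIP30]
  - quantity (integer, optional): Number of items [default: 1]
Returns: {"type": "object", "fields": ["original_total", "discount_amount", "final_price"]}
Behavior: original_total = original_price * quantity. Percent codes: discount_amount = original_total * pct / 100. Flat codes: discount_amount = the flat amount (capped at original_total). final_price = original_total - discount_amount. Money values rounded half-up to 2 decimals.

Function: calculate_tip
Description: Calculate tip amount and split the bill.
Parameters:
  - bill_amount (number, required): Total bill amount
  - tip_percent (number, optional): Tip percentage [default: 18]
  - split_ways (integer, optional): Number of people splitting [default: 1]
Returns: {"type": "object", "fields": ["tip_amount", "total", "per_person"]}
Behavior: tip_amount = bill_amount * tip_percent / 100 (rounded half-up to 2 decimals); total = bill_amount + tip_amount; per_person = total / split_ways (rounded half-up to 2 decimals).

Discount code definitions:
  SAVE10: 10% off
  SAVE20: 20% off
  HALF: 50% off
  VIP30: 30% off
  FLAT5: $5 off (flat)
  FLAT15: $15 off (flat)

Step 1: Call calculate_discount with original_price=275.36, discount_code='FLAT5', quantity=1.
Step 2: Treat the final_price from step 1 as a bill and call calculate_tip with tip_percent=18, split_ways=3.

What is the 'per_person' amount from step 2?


Step 1: calculate_discount(original_price=275.36, discount_code=FLAT5, quantity=1)
  original_total = 275.36 * 1 = 275.36
  FLAT5 = $5 flat: discount_amount = min(5.00, 275.36) = 5.00
  final_price = 275.36 - 5.00 = 270.36
  -> final_price = 270.36
Step 2: calculate_tip(bill_amount=270.36, tip_percent=18, split_ways=3)
  tip_amount = 270.36 * 18/100 = 48.6648 -> 48.66
  total = 270.36 + 48.66 = 319.02
  per_person = 319.02 / 3 = 106.34 -> 106.34
  -> per_person = 106.34
$106.34


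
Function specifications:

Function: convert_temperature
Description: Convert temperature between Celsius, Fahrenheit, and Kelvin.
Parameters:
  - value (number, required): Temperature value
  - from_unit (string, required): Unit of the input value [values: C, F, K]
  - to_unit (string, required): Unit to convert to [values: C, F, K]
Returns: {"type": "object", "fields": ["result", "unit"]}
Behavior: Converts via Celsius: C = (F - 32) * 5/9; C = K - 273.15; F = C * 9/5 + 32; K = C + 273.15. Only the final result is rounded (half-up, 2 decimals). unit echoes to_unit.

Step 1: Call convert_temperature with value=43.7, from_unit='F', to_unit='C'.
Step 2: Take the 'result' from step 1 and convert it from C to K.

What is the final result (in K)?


Step 1: convert_temperature(value=43.7, from_unit=F, to_unit=C)
  To C: (43.7 - 32) * 5/9 = 6.5
  Target is C: 6.5
  Round to 2 decimals: 6.5
  -> result = 6.5 C
Step 2: convert_temperature(value=6.5, from_unit=C, to_unit=K)
  Input already in C: 6.5
  To K: 6.5 + 273.15 = 279.65
  Round to 2 decimals: 279.65
  -> result = 279.65 K
279.65 K


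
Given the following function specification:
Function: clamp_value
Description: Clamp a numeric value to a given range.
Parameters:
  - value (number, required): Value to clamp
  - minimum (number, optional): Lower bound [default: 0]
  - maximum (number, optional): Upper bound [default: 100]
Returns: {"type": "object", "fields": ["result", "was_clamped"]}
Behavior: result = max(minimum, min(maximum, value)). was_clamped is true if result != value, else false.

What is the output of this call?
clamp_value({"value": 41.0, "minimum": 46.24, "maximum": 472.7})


result = max(46.24, min(472.7, 41.0)) = max(46.24, 41.0) = 46.24
was_clamped = (46.24 != 41.0) = true
Output:
{"result": 46.24, "was_clamped": true}


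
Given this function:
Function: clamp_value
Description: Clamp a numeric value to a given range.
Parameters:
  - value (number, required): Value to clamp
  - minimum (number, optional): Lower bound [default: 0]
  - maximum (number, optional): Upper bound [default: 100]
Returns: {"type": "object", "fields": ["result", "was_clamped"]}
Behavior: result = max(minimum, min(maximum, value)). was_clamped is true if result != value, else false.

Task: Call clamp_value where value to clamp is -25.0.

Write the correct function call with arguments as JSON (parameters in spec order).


Mapping each described value to its parameter name:
  'Value to clamp' -> value = -25.0
clamp_value({"value": -25.0})


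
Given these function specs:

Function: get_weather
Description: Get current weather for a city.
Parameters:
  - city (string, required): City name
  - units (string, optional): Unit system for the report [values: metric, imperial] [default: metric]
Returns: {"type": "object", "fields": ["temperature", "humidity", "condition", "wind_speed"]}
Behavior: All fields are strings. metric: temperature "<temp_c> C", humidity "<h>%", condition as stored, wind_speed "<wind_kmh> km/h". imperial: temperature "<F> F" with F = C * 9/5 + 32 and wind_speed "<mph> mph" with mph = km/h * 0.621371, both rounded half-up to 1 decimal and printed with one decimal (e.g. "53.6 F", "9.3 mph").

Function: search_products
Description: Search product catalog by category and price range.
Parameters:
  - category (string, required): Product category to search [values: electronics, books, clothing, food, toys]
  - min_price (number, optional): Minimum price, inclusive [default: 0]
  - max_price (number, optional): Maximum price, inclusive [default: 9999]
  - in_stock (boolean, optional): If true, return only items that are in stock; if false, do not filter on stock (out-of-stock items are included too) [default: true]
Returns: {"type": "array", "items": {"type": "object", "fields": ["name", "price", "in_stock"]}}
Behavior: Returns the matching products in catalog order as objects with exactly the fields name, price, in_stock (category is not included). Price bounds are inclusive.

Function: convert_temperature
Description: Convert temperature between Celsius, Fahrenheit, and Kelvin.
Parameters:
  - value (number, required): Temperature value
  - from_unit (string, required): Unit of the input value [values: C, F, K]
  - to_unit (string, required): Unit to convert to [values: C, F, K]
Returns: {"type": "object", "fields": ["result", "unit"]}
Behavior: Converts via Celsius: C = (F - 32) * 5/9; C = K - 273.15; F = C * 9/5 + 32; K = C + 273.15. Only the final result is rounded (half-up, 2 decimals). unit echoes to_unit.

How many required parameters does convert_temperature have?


Parameters of convert_temperature: value (required), from_unit (required), to_unit (required)
Required count:
3


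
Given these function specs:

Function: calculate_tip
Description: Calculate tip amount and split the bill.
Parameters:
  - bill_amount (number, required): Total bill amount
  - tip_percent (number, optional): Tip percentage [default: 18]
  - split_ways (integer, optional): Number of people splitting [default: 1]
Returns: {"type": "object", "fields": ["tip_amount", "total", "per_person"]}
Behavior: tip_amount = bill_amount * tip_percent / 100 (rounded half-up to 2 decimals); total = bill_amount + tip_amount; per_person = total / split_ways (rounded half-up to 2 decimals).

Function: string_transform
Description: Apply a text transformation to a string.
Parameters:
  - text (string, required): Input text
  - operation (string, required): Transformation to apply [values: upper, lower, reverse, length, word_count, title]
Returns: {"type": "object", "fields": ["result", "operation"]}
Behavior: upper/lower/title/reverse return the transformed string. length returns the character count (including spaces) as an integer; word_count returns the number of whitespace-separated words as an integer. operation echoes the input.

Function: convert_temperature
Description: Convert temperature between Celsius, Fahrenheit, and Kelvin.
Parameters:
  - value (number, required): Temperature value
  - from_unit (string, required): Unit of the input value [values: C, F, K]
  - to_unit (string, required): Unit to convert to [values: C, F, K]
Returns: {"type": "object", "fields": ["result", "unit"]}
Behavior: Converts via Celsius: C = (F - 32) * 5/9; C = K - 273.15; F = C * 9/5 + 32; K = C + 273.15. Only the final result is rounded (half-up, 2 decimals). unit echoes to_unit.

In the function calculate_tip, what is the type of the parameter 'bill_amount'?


The calculate_tip spec declares:
  - bill_amount (number, required): Total bill amount
Type:
number


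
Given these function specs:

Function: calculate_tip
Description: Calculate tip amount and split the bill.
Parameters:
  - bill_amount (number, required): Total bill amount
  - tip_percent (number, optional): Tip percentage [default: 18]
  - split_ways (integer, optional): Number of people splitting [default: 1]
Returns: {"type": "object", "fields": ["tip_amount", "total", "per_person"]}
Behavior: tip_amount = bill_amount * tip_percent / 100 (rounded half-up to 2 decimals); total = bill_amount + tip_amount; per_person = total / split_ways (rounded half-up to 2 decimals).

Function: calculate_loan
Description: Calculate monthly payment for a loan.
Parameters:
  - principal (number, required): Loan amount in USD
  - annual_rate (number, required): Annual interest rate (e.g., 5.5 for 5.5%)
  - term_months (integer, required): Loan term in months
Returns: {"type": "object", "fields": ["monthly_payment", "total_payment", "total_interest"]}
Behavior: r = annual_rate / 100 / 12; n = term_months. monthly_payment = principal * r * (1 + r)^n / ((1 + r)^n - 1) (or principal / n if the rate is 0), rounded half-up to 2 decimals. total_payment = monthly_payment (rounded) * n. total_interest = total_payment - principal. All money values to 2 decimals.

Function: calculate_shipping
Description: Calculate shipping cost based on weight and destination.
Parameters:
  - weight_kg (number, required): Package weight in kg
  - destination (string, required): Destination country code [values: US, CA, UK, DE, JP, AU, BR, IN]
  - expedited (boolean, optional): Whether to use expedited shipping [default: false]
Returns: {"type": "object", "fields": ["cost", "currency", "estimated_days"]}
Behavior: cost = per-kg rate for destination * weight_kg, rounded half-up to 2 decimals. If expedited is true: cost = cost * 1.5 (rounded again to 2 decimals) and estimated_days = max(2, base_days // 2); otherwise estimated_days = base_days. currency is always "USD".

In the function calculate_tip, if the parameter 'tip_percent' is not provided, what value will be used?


The calculate_tip spec declares:
  - tip_percent (number, optional): Tip percentage [default: 18]
Default:
18


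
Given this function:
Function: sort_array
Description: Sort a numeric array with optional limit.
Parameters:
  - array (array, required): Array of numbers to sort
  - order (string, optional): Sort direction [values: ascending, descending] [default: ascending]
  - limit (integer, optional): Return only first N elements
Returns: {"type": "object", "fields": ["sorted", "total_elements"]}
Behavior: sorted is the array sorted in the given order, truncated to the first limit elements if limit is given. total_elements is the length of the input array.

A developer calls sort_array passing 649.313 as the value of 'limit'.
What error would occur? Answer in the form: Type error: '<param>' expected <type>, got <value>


Spec: 'limit' is declared as integer; 649.313 is a non-integer number.
Type error: 'limit' expected integer, got 649.313


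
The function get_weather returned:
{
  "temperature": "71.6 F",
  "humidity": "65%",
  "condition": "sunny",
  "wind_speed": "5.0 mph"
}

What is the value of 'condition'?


sunny


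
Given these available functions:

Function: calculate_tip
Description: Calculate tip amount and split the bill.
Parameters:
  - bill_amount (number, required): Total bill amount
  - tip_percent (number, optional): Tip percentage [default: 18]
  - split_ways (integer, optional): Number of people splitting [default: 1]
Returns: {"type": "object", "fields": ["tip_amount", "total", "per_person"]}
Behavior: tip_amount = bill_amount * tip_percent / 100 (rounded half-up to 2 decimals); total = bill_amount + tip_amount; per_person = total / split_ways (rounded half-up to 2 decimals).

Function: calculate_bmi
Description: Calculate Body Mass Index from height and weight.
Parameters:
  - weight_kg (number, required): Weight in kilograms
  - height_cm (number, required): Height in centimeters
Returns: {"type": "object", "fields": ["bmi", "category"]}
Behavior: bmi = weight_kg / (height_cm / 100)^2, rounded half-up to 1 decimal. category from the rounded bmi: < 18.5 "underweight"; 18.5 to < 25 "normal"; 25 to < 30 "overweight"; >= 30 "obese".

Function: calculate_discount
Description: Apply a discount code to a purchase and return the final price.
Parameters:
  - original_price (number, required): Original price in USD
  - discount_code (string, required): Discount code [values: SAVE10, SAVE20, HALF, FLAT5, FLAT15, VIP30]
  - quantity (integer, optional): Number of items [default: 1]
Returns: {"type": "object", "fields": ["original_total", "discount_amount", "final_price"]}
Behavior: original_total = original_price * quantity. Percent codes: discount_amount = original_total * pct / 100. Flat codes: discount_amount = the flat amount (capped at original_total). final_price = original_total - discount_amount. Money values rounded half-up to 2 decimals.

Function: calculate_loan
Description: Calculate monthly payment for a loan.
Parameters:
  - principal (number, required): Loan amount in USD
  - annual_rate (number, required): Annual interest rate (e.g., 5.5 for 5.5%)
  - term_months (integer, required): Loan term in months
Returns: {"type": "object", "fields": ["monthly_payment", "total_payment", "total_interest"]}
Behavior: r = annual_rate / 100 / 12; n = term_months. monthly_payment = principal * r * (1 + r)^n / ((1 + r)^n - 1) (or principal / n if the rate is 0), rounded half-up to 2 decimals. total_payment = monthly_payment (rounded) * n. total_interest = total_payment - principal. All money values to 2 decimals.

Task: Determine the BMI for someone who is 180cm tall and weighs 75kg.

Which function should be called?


The task needs a function whose description is: Calculate Body Mass Index from height and weight.
calculate_bmi


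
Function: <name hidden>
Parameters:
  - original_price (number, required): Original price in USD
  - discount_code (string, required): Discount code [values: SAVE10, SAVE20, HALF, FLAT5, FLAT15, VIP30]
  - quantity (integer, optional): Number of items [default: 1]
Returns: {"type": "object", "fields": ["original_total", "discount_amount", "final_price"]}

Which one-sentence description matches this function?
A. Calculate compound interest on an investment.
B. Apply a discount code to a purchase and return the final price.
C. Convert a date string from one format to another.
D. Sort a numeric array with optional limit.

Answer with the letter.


Parameters original_price, discount_code, quantity and return ["original_total", "discount_amount", "final_price"] fit: Apply a discount code to a purchase and return the final price.
B


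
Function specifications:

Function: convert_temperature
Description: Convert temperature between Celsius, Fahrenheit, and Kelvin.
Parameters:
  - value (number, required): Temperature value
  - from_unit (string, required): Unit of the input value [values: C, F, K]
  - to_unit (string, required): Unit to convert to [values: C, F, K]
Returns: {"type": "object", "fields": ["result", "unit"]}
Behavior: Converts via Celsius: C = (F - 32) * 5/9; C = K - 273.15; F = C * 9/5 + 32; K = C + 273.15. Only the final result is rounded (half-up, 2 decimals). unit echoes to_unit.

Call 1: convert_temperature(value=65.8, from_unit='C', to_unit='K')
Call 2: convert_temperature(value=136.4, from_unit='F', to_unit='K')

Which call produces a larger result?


Call 1:
  Input already in C: 65.8
  To K: 65.8 + 273.15 = 338.95
  Round to 2 decimals: 338.95
  -> 338.95 K
Call 2:
  To C: (136.4 - 32) * 5/9 = 58
  To K: 58 + 273.15 = 331.15
  Round to 2 decimals: 331.15
  -> 331.15 K
Call 1 (338.95 K)


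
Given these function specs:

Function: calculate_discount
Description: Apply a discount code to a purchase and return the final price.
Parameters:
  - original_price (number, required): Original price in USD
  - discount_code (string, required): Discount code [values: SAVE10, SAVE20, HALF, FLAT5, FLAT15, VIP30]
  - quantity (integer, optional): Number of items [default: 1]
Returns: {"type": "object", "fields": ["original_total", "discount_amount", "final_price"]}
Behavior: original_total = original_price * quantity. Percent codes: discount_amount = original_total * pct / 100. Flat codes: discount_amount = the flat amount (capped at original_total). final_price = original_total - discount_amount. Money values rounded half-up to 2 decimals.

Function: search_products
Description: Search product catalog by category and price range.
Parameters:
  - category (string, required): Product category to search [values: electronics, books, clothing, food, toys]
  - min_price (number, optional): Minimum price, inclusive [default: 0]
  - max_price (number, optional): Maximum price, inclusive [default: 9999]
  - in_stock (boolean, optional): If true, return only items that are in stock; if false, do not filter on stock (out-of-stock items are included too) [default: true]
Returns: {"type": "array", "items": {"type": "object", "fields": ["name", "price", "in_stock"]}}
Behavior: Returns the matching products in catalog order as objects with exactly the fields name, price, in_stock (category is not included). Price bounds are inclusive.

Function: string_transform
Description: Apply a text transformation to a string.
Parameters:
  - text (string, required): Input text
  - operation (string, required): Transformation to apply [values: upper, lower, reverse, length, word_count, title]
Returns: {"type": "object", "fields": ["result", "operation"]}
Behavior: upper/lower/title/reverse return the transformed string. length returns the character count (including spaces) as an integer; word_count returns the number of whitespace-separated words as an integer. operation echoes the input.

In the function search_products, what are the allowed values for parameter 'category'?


The search_products spec declares:
  - category (string, required): Product category to search [values: electronics, books, clothing, food, toys]
Allowed values:
electronics, books, clothing, food, toys


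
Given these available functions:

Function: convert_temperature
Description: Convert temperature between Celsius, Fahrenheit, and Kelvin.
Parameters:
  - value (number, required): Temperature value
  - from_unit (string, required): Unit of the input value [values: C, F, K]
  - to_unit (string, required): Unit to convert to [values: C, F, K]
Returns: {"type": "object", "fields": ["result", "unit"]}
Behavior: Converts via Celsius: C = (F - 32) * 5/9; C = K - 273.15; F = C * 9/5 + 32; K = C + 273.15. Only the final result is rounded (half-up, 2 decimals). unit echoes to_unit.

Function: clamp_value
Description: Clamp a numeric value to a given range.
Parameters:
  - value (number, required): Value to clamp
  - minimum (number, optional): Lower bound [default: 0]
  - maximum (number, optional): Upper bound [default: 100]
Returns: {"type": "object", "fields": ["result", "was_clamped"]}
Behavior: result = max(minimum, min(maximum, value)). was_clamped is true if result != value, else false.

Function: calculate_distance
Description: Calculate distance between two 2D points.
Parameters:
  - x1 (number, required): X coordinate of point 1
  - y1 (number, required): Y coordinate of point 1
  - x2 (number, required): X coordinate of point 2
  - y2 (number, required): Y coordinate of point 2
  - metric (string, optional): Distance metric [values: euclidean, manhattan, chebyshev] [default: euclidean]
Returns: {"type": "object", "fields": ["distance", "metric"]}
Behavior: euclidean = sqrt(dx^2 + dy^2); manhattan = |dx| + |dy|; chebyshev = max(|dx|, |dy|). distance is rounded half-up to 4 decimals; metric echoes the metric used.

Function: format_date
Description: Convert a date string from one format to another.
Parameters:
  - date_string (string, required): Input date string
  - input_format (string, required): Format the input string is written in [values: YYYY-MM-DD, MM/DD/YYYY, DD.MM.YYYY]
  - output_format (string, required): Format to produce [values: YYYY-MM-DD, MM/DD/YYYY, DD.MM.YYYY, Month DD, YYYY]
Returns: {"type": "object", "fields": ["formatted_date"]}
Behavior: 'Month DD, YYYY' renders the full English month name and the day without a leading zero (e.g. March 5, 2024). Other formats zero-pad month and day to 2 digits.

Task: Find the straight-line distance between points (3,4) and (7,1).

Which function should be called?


The task needs a function whose description is: Calculate distance between two 2D points.
calculate_distance
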